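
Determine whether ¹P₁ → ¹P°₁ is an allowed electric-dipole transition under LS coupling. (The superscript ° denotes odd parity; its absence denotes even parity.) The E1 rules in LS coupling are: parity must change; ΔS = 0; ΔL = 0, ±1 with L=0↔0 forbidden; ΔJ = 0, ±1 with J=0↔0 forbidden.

ΔS = 0: S: 0 → 0 — ok.
Parity must change: even → odd — ok.
ΔL = 0, ±1 (not L=0↔0): L: 1 → 1, ΔL = +0 — ok.
ΔJ = 0, ±1 (not J=0↔0): J: 1 → 1, ΔJ = +0 — ok.
All four E1 rules are satisfied.

allowed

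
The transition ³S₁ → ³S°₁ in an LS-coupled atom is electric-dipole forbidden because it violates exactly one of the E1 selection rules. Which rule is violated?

the L=0 ↔ L=0 exclusion

Parity must change: even → odd — satisfied.
ΔS = 0: S: 1 → 1 — satisfied.
ΔL = 0, ±1 (not L=0↔0): L: 0 → 0, ΔL = +0 — violated.
ΔJ = 0, ±1 (not J=0↔0): J: 1 → 1, ΔJ = +0 — satisfied.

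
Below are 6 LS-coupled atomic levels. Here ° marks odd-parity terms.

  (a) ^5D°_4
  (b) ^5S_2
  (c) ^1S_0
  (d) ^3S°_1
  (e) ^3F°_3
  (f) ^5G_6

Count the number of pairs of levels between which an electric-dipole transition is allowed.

0

(a)–(b): forbidden (ΔL, ΔJ).
(a)–(c): forbidden (ΔS, ΔL, ΔJ).
(a)–(d): forbidden (parity, ΔS, ΔL, ΔJ).
(a)–(e): forbidden (parity, ΔS).
(a)–(f): forbidden (ΔL, ΔJ).
(b)–(c): forbidden (parity, ΔS, ΔL, ΔJ).
(b)–(d): forbidden (ΔS, ΔL).
(b)–(e): forbidden (ΔS, ΔL).
(b)–(f): forbidden (parity, ΔL, ΔJ).
(c)–(d): forbidden (ΔS, ΔL).
(c)–(e): forbidden (ΔS, ΔL, ΔJ).
(c)–(f): forbidden (parity, ΔS, ΔL, ΔJ).
(d)–(e): forbidden (parity, ΔL, ΔJ).
(d)–(f): forbidden (ΔS, ΔL, ΔJ).
(e)–(f): forbidden (ΔS, ΔJ).
Allowed pairs: 0 of 15.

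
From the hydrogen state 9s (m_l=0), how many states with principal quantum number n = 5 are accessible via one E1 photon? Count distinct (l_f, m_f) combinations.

E1 requires Δl = ±1, so l_f ∈ {-1, 1}; with 0 ≤ l_f ≤ n_f−1 = 4, the allowed l_f values are {1}.
For l_f = 1: m_f ∈ {m_i−1, m_i, m_i+1} ∩ [−1, 1] = {-1, 0, 1} → 3 states.
Total: 3.

3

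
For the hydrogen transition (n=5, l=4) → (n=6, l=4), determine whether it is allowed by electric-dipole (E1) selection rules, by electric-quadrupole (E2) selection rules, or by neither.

Δl = 4 − 4 = +0; l_i + l_f = 8.
E1 (Δl = ±1): not satisfied.
E2 (Δl = 0,±2, l_i+l_f ≥ 2): satisfied.

E2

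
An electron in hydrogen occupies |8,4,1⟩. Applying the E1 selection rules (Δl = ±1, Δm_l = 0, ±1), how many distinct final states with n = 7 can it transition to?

E1 requires Δl = ±1, so l_f ∈ {3, 5}; with 0 ≤ l_f ≤ n_f−1 = 6, the allowed l_f values are {3, 5}.
For l_f = 3: m_f ∈ {m_i−1, m_i, m_i+1} ∩ [−3, 3] = {0, 1, 2} → 3 states.
For l_f = 5: m_f ∈ {m_i−1, m_i, m_i+1} ∩ [−5, 5] = {0, 1, 2} → 3 states.
Total: 6.

6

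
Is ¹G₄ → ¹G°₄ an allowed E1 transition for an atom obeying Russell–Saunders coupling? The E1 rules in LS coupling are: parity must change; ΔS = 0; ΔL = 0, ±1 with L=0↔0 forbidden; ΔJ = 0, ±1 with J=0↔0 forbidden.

Initial level: S=0, L=4, J=4, parity even. Final level: S=0, L=4, J=4, parity odd.
Parity must change: even → odd — ✓.
ΔL = 0, ±1 (not L=0↔0): L: 4 → 4, ΔL = +0 — ✓.
ΔJ = 0, ±1 (not J=0↔0): J: 4 → 4, ΔJ = +0 — ✓.
ΔS = 0: S: 0 → 0 — ✓.
All four E1 rules are satisfied.

allowed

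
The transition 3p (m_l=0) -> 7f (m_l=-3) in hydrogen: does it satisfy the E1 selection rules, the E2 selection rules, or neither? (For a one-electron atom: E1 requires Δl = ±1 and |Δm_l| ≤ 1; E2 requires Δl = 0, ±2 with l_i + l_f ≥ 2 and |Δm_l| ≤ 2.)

neither

Δl = 3 − 1 = +2; l_i + l_f = 4.
Δm_l = -3.
E1 (Δl = ±1, |Δm_l| ≤ 1): not satisfied.
E2 (Δl = 0,±2, l_i+l_f ≥ 2, |Δm_l| ≤ 2): not satisfied.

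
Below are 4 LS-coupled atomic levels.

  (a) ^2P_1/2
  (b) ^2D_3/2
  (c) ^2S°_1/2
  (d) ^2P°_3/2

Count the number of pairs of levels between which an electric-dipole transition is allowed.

(a)–(b): forbidden (parity).
(a)–(c): allowed.
(a)–(d): allowed.
(b)–(c): forbidden (ΔL).
(b)–(d): allowed.
(c)–(d): forbidden (parity).
Allowed pairs: 3 of 6.

3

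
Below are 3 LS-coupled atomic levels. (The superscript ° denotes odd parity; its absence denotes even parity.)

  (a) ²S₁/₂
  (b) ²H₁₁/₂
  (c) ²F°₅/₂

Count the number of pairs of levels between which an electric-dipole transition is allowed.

(a)–(b): forbidden (parity, ΔL, ΔJ).
(a)–(c): forbidden (ΔL, ΔJ).
(b)–(c): forbidden (ΔL, ΔJ).
Allowed pairs: 0 of 3.

0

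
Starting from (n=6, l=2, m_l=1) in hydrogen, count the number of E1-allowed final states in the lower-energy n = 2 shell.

E1 requires Δl = ±1, so l_f ∈ {1, 3}; with 0 ≤ l_f ≤ n_f−1 = 1, the allowed l_f values are {1}.
For l_f = 1: m_f ∈ {m_i−1, m_i, m_i+1} ∩ [−1, 1] = {0, 1} → 2 states.
Total: 2.

2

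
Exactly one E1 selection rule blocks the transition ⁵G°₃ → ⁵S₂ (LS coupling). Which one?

the ΔL = 0, ±1 rule

Initial level: S=2, L=4, J=3, parity odd. Final level: S=2, L=0, J=2, parity even.
Parity must change: odd → even — ok.
ΔS = 0: S: 2 → 2 — ok.
ΔL = 0, ±1 (not L=0↔0): L: 4 → 0, ΔL = -4 — fails.
ΔJ = 0, ±1 (not J=0↔0): J: 3 → 2, ΔJ = -1 — ok.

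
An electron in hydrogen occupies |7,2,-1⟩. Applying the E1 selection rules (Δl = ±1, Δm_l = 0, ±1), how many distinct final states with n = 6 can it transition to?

E1 requires Δl = ±1, so l_f ∈ {1, 3}; with 0 ≤ l_f ≤ n_f−1 = 5, the allowed l_f values are {1, 3}.
For l_f = 1: m_f ∈ {m_i−1, m_i, m_i+1} ∩ [−1, 1] = {-1, 0} → 2 states.
For l_f = 3: m_f ∈ {m_i−1, m_i, m_i+1} ∩ [−3, 3] = {-2, -1, 0} → 3 states.
Total: 5.

5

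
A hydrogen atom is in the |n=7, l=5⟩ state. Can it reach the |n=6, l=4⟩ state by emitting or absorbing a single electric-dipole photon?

allowed

Initial l = 5, final l = 4, so Δl = -1. E1 requires Δl = ±1: ✓.
All E1 selection rules are satisfied.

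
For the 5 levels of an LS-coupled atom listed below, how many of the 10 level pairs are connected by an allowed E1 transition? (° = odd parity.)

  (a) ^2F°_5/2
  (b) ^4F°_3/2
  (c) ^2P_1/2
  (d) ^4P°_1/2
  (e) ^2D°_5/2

(a)–(b): forbidden (parity, ΔS).
(a)–(c): forbidden (ΔL, ΔJ).
(a)–(d): forbidden (parity, ΔS, ΔL, ΔJ).
(a)–(e): forbidden (parity).
(b)–(c): forbidden (ΔS, ΔL).
(b)–(d): forbidden (parity, ΔL).
(b)–(e): forbidden (parity, ΔS).
(c)–(d): forbidden (ΔS).
(c)–(e): forbidden (ΔJ).
(d)–(e): forbidden (parity, ΔS, ΔJ).
Allowed pairs: 0 of 10.

0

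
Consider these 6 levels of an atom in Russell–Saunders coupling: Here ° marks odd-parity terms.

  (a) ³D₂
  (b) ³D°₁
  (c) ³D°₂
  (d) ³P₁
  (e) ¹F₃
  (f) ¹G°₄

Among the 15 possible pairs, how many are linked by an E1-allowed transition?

(a)–(b): allowed.
(a)–(c): allowed.
(a)–(d): forbidden (parity).
(a)–(e): forbidden (parity, ΔS).
(a)–(f): forbidden (ΔS, ΔL, ΔJ).
(b)–(c): forbidden (parity).
(b)–(d): allowed.
(b)–(e): forbidden (ΔS, ΔJ).
(b)–(f): forbidden (parity, ΔS, ΔL, ΔJ).
(c)–(d): allowed.
(c)–(e): forbidden (ΔS).
(c)–(f): forbidden (parity, ΔS, ΔL, ΔJ).
(d)–(e): forbidden (parity, ΔS, ΔL, ΔJ).
(d)–(f): forbidden (ΔS, ΔL, ΔJ).
(e)–(f): allowed.
Allowed pairs: 5 of 15.

5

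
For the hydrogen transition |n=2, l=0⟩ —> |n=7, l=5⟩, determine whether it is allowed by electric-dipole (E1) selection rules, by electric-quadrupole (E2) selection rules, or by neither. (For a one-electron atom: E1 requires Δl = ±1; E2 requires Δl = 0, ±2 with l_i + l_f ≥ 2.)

Δl = 5 − 0 = +5; l_i + l_f = 5.
E1 (Δl = ±1): not satisfied.
E2 (Δl = 0,±2, l_i+l_f ≥ 2): not satisfied.

neither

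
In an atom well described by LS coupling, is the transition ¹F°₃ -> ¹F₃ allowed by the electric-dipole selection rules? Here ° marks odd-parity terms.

allowed

Reading off the term symbols: S 0→0, L 3→3, J 3→3, parity odd→even.
Parity must change: odd → even — ✓.
ΔS = 0: S: 0 → 0 — ✓.
ΔL = 0, ±1 (not L=0↔0): L: 3 → 3, ΔL = +0 — ✓.
ΔJ = 0, ±1 (not J=0↔0): J: 3 → 3, ΔJ = +0 — ✓.
All four E1 rules are satisfied.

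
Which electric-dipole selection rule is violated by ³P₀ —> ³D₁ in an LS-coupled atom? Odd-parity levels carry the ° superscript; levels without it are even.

Parity must change: even → even — ✗.
ΔS = 0: S: 1 → 1 — ✓.
ΔL = 0, ±1 (not L=0↔0): L: 1 → 2, ΔL = +1 — ✓.
ΔJ = 0, ±1 (not J=0↔0): J: 0 → 1, ΔJ = +1 — ✓.

parity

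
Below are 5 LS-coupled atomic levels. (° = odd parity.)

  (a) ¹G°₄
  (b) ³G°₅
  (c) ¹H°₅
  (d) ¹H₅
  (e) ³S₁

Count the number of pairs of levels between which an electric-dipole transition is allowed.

2

(a)–(b): forbidden (parity, ΔS).
(a)–(c): forbidden (parity).
(a)–(d): allowed.
(a)–(e): forbidden (ΔS, ΔL, ΔJ).
(b)–(c): forbidden (parity, ΔS).
(b)–(d): forbidden (ΔS).
(b)–(e): forbidden (ΔL, ΔJ).
(c)–(d): allowed.
(c)–(e): forbidden (ΔS, ΔL, ΔJ).
(d)–(e): forbidden (parity, ΔS, ΔL, ΔJ).
Allowed pairs: 2 of 10.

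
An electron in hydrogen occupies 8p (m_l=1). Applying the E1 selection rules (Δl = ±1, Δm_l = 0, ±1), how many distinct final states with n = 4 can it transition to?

4

E1 requires Δl = ±1, so l_f ∈ {0, 2}; with 0 ≤ l_f ≤ n_f−1 = 3, the allowed l_f values are {0, 2}.
For l_f = 0: m_f ∈ {m_i−1, m_i, m_i+1} ∩ [−0, 0] = {0} → 1 state.
For l_f = 2: m_f ∈ {m_i−1, m_i, m_i+1} ∩ [−2, 2] = {0, 1, 2} → 3 states.
Total: 4.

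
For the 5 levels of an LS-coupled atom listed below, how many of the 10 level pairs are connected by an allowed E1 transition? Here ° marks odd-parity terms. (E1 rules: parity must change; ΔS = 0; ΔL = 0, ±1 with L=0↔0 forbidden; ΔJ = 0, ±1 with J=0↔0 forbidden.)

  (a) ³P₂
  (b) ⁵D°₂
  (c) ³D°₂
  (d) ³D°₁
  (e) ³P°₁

3

(a)–(b): forbidden (ΔS).
(a)–(c): allowed.
(a)–(d): allowed.
(a)–(e): allowed.
(b)–(c): forbidden (parity, ΔS).
(b)–(d): forbidden (parity, ΔS).
(b)–(e): forbidden (parity, ΔS).
(c)–(d): forbidden (parity).
(c)–(e): forbidden (parity).
(d)–(e): forbidden (parity).
Allowed pairs: 3 of 10.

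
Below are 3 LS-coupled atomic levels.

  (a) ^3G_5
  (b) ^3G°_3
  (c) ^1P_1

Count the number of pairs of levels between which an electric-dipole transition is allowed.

(a)–(b): forbidden (ΔJ).
(a)–(c): forbidden (parity, ΔS, ΔL, ΔJ).
(b)–(c): forbidden (ΔS, ΔL, ΔJ).
Allowed pairs: 0 of 3.

0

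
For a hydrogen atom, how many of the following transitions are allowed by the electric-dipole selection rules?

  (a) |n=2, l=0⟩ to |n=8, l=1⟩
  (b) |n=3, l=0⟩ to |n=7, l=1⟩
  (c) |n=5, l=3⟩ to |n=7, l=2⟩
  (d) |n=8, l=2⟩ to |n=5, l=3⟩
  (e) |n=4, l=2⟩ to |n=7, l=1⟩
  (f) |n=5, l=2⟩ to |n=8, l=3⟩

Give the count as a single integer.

(a) allowed
(b) allowed
(c) allowed
(d) allowed
(e) allowed
(f) allowed
Total allowed: 6 of 6.

6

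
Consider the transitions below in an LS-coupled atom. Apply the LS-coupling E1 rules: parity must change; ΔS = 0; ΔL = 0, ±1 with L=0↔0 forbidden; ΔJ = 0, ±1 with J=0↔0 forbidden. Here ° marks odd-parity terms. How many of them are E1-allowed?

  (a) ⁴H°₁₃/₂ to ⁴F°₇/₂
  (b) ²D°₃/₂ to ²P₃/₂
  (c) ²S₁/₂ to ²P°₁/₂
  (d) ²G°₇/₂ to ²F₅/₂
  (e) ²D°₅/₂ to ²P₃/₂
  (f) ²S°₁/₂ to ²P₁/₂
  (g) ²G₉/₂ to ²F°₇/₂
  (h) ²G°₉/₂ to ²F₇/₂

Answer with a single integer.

(a) forbidden (parity, ΔL, ΔJ fail)
(b) allowed
(c) allowed
(d) allowed
(e) allowed
(f) allowed
(g) allowed
(h) allowed
Total allowed: 7 of 8.

7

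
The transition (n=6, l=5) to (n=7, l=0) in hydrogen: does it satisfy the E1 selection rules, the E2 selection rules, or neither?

neither

Δl = 0 − 5 = -5; l_i + l_f = 5.
E1 (Δl = ±1): not satisfied.
E2 (Δl = 0,±2, l_i+l_f ≥ 2): not satisfied.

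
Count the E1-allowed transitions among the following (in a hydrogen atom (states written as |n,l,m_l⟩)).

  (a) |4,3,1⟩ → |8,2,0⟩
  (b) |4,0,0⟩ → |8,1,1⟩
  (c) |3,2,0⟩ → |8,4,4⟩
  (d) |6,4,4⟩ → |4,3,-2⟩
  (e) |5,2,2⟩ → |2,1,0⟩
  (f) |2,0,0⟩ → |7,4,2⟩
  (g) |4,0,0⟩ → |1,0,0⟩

(a) allowed
(b) allowed
(c) forbidden — Δl = +2 (E1 requires Δl = ±1); Δm_l = +4 (E1 requires Δm_l = 0, ±1)
(d) forbidden — Δm_l = -6 (E1 requires Δm_l = 0, ±1)
(e) forbidden — Δm_l = -2 (E1 requires Δm_l = 0, ±1)
(f) forbidden — Δl = +4 (E1 requires Δl = ±1); Δm_l = +2 (E1 requires Δm_l = 0, ±1)
(g) forbidden — Δl = +0 (E1 requires Δl = ±1)
Total allowed: 2 of 7.

2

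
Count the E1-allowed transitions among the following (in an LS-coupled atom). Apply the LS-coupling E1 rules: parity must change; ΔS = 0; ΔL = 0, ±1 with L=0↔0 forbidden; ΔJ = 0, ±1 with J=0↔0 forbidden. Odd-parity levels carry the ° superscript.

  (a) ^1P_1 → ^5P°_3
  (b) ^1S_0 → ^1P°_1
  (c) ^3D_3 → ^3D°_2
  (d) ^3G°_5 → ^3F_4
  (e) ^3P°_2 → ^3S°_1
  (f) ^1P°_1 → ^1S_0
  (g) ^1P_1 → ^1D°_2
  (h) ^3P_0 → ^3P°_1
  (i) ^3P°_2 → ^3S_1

(a) forbidden (ΔS, ΔJ fail)
(b) allowed
(c) allowed
(d) allowed
(e) forbidden (parity fails)
(f) allowed
(g) allowed
(h) allowed
(i) allowed
Total allowed: 7 of 9.

7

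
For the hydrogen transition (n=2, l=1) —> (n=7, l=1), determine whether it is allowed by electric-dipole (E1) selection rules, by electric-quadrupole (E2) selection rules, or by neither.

Δl = 1 − 1 = +0; l_i + l_f = 2.
E1 (Δl = ±1): not satisfied.
E2 (Δl = 0,±2, l_i+l_f ≥ 2): satisfied.

E2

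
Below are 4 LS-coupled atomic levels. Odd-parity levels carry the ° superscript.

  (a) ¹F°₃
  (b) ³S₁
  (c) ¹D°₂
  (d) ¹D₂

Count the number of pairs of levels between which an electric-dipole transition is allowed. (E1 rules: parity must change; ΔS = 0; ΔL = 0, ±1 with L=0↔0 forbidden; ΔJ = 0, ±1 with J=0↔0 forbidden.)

2

(a)–(b): forbidden (ΔS, ΔL, ΔJ).
(a)–(c): forbidden (parity).
(a)–(d): allowed.
(b)–(c): forbidden (ΔS, ΔL).
(b)–(d): forbidden (parity, ΔS, ΔL).
(c)–(d): allowed.
Allowed pairs: 2 of 6.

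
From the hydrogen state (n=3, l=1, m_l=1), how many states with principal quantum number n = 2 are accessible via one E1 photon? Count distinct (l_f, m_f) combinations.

1

E1 requires Δl = ±1, so l_f ∈ {0, 2}; with 0 ≤ l_f ≤ n_f−1 = 1, the allowed l_f values are {0}.
For l_f = 0: m_f ∈ {m_i−1, m_i, m_i+1} ∩ [−0, 0] = {0} → 1 state.
Total: 1.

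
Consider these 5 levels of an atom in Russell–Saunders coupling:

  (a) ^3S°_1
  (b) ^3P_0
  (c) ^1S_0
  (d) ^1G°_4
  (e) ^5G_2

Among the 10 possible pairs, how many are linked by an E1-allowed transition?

(a)–(b): allowed.
(a)–(c): forbidden (ΔS, ΔL).
(a)–(d): forbidden (parity, ΔS, ΔL, ΔJ).
(a)–(e): forbidden (ΔS, ΔL).
(b)–(c): forbidden (parity, ΔS, ΔJ).
(b)–(d): forbidden (ΔS, ΔL, ΔJ).
(b)–(e): forbidden (parity, ΔS, ΔL, ΔJ).
(c)–(d): forbidden (ΔL, ΔJ).
(c)–(e): forbidden (parity, ΔS, ΔL, ΔJ).
(d)–(e): forbidden (ΔS, ΔJ).
Allowed pairs: 1 of 10.

1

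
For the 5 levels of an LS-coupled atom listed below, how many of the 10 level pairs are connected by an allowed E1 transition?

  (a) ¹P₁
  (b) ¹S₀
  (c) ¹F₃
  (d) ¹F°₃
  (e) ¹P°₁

3

(a)–(b): forbidden (parity).
(a)–(c): forbidden (parity, ΔL, ΔJ).
(a)–(d): forbidden (ΔL, ΔJ).
(a)–(e): allowed.
(b)–(c): forbidden (parity, ΔL, ΔJ).
(b)–(d): forbidden (ΔL, ΔJ).
(b)–(e): allowed.
(c)–(d): allowed.
(c)–(e): forbidden (ΔL, ΔJ).
(d)–(e): forbidden (parity, ΔL, ΔJ).
Allowed pairs: 3 of 10.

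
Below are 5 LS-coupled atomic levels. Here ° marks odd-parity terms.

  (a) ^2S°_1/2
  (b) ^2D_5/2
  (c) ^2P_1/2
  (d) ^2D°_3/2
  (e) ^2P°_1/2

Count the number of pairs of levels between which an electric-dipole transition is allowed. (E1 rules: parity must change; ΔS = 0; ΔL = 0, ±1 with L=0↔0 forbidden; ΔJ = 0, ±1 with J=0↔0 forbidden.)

(a)–(b): forbidden (ΔL, ΔJ).
(a)–(c): allowed.
(a)–(d): forbidden (parity, ΔL).
(a)–(e): forbidden (parity).
(b)–(c): forbidden (parity, ΔJ).
(b)–(d): allowed.
(b)–(e): forbidden (ΔJ).
(c)–(d): allowed.
(c)–(e): allowed.
(d)–(e): forbidden (parity).
Allowed pairs: 4 of 10.

4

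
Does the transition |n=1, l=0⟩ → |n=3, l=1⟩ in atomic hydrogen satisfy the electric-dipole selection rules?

l: 0 → 1 (Δl = +1). Δl = ±1 ok.
All E1 selection rules are satisfied.

allowed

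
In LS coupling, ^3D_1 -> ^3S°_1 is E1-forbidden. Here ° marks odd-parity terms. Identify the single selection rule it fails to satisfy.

the ΔL = 0, ±1 rule

Reading off the term symbols: S 1→1, L 2→0, J 1→1, parity even→odd.
Parity must change: even → odd — ok.
ΔS = 0: S: 1 → 1 — ok.
ΔL = 0, ±1 (not L=0↔0): L: 2 → 0, ΔL = -2 — fails.
ΔJ = 0, ±1 (not J=0↔0): J: 1 → 1, ΔJ = +0 — ok.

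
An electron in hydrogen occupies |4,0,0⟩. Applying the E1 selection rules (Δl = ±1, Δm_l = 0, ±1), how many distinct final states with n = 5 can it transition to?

E1 requires Δl = ±1, so l_f ∈ {-1, 1}; with 0 ≤ l_f ≤ n_f−1 = 4, the allowed l_f values are {1}.
For l_f = 1: m_f ∈ {m_i−1, m_i, m_i+1} ∩ [−1, 1] = {-1, 0, 1} → 3 states.
Total: 3.

3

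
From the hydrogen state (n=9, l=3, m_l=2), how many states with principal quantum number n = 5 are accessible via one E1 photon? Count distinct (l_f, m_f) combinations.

E1 requires Δl = ±1, so l_f ∈ {2, 4}; with 0 ≤ l_f ≤ n_f−1 = 4, the allowed l_f values are {2, 4}.
For l_f = 2: m_f ∈ {m_i−1, m_i, m_i+1} ∩ [−2, 2] = {1, 2} → 2 states.
For l_f = 4: m_f ∈ {m_i−1, m_i, m_i+1} ∩ [−4, 4] = {1, 2, 3} → 3 states.
Total: 5.

5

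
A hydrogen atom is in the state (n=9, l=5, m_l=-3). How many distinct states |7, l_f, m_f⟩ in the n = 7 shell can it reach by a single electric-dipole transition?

E1 requires Δl = ±1, so l_f ∈ {4, 6}; with 0 ≤ l_f ≤ n_f−1 = 6, the allowed l_f values are {4, 6}.
For l_f = 4: m_f ∈ {m_i−1, m_i, m_i+1} ∩ [−4, 4] = {-4, -3, -2} → 3 states.
For l_f = 6: m_f ∈ {m_i−1, m_i, m_i+1} ∩ [−6, 6] = {-4, -3, -2} → 3 states.
Total: 6.

6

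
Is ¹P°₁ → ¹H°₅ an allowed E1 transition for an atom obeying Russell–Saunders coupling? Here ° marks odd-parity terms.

forbidden

Initial level: S=0, L=1, J=1, parity odd. Final level: S=0, L=5, J=5, parity odd.
Parity must change: odd → odd — violated.
ΔS = 0: S: 0 → 0 — satisfied.
ΔL = 0, ±1 (not L=0↔0): L: 1 → 5, ΔL = +4 — violated.
ΔJ = 0, ±1 (not J=0↔0): J: 1 → 5, ΔJ = +4 — violated.
Rule(s) violated: parity, ΔL, ΔJ.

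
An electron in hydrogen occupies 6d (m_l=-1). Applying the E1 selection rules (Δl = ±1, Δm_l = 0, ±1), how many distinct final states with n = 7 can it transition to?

E1 requires Δl = ±1, so l_f ∈ {1, 3}; with 0 ≤ l_f ≤ n_f−1 = 6, the allowed l_f values are {1, 3}.
For l_f = 1: m_f ∈ {m_i−1, m_i, m_i+1} ∩ [−1, 1] = {-1, 0} → 2 states.
For l_f = 3: m_f ∈ {m_i−1, m_i, m_i+1} ∩ [−3, 3] = {-2, -1, 0} → 3 states.
Total: 5.

5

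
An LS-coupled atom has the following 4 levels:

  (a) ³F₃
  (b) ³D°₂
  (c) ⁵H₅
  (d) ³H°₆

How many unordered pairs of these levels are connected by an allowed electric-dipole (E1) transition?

(a)–(b): allowed.
(a)–(c): forbidden (parity, ΔS, ΔL, ΔJ).
(a)–(d): forbidden (ΔL, ΔJ).
(b)–(c): forbidden (ΔS, ΔL, ΔJ).
(b)–(d): forbidden (parity, ΔL, ΔJ).
(c)–(d): forbidden (ΔS).
Allowed pairs: 1 of 6.

1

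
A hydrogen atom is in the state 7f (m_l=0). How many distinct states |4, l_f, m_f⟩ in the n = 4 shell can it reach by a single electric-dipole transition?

E1 requires Δl = ±1, so l_f ∈ {2, 4}; with 0 ≤ l_f ≤ n_f−1 = 3, the allowed l_f values are {2}.
For l_f = 2: m_f ∈ {m_i−1, m_i, m_i+1} ∩ [−2, 2] = {-1, 0, 1} → 3 states.
Total: 3.

3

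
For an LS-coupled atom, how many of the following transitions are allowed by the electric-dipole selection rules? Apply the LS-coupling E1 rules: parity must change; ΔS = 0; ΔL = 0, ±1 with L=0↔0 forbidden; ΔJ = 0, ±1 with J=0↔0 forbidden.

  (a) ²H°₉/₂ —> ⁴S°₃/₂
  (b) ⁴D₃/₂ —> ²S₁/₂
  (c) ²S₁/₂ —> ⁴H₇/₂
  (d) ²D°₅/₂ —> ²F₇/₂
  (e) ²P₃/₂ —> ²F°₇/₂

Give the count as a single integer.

(a) forbidden (parity, ΔS, ΔL, ΔJ fail)
(b) forbidden (parity, ΔS, ΔL fail)
(c) forbidden (parity, ΔS, ΔL, ΔJ fail)
(d) allowed
(e) forbidden (ΔL, ΔJ fail)
Total allowed: 1 of 5.

1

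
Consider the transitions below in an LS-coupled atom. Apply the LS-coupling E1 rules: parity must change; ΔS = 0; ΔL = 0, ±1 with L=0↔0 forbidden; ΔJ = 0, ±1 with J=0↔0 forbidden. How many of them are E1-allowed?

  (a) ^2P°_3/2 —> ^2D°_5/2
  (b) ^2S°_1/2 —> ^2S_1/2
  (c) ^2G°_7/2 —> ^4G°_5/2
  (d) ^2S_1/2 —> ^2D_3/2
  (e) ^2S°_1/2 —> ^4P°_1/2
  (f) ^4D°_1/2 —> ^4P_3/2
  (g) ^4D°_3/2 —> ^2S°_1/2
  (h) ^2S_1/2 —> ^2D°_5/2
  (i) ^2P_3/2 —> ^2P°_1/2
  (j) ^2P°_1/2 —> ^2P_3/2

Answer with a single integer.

(a) forbidden (parity fails)
(b) forbidden (ΔL fails)
(c) forbidden (parity, ΔS fail)
(d) forbidden (parity, ΔL fail)
(e) forbidden (parity, ΔS fail)
(f) allowed
(g) forbidden (parity, ΔS, ΔL fail)
(h) forbidden (ΔL, ΔJ fail)
(i) allowed
(j) allowed
Total allowed: 3 of 10.

3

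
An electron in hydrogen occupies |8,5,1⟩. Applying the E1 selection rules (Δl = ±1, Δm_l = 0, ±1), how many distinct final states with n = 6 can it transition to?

3

E1 requires Δl = ±1, so l_f ∈ {4, 6}; with 0 ≤ l_f ≤ n_f−1 = 5, the allowed l_f values are {4}.
For l_f = 4: m_f ∈ {m_i−1, m_i, m_i+1} ∩ [−4, 4] = {0, 1, 2} → 3 states.
Total: 3.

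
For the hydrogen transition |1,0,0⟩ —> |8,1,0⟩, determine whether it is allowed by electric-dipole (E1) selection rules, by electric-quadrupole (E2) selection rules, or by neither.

E1

Δl = 1 − 0 = +1; l_i + l_f = 1.
Δm_l = +0.
E1 (Δl = ±1, |Δm_l| ≤ 1): satisfied.
E2 (Δl = 0,±2, l_i+l_f ≥ 2, |Δm_l| ≤ 2): not satisfied.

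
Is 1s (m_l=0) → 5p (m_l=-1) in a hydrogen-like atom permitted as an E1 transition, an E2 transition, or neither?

Δl = 1 − 0 = +1; l_i + l_f = 1.
Δm_l = -1.
E1 (Δl = ±1, |Δm_l| ≤ 1): satisfied.
E2 (Δl = 0,±2, l_i+l_f ≥ 2, |Δm_l| ≤ 2): not satisfied.

E1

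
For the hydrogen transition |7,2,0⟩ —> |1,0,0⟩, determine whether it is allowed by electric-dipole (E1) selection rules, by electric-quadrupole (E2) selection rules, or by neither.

Δl = 0 − 2 = -2; l_i + l_f = 2.
Δm_l = +0.
E1 (Δl = ±1, |Δm_l| ≤ 1): not satisfied.
E2 (Δl = 0,±2, l_i+l_f ≥ 2, |Δm_l| ≤ 2): satisfied.

E2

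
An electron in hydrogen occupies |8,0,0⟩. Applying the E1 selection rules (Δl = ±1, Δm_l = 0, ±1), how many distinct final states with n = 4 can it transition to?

E1 requires Δl = ±1, so l_f ∈ {-1, 1}; with 0 ≤ l_f ≤ n_f−1 = 3, the allowed l_f values are {1}.
For l_f = 1: m_f ∈ {m_i−1, m_i, m_i+1} ∩ [−1, 1] = {-1, 0, 1} → 3 states.
Total: 3.

3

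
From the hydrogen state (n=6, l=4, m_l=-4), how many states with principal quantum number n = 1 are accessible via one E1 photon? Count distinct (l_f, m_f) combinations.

0

E1 requires l_f ∈ {3, 5}, but neither lies in [0, 0], so no final state is reachable.
Total: 0.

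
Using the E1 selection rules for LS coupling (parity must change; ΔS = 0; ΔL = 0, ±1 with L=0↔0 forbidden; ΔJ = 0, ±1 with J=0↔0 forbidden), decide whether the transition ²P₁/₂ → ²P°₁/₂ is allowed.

Parity must change: even → odd — satisfied.
ΔS = 0: S: 1/2 → 1/2 — satisfied.
ΔL = 0, ±1 (not L=0↔0): L: 1 → 1, ΔL = +0 — satisfied.
ΔJ = 0, ±1 (not J=0↔0): J: 1/2 → 1/2, ΔJ = +0 — satisfied.
All four E1 rules are satisfied.

allowed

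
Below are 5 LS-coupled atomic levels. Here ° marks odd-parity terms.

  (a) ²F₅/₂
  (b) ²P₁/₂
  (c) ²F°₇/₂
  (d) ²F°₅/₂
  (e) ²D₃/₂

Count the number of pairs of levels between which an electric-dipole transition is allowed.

3

(a)–(b): forbidden (parity, ΔL, ΔJ).
(a)–(c): allowed.
(a)–(d): allowed.
(a)–(e): forbidden (parity).
(b)–(c): forbidden (ΔL, ΔJ).
(b)–(d): forbidden (ΔL, ΔJ).
(b)–(e): forbidden (parity).
(c)–(d): forbidden (parity).
(c)–(e): forbidden (ΔJ).
(d)–(e): allowed.
Allowed pairs: 3 of 10.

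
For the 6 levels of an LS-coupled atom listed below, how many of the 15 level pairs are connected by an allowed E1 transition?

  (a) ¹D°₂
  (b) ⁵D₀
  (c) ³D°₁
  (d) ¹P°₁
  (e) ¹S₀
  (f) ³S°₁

(a)–(b): forbidden (ΔS, ΔJ).
(a)–(c): forbidden (parity, ΔS).
(a)–(d): forbidden (parity).
(a)–(e): forbidden (ΔL, ΔJ).
(a)–(f): forbidden (parity, ΔS, ΔL).
(b)–(c): forbidden (ΔS).
(b)–(d): forbidden (ΔS).
(b)–(e): forbidden (parity, ΔS, ΔL, ΔJ).
(b)–(f): forbidden (ΔS, ΔL).
(c)–(d): forbidden (parity, ΔS).
(c)–(e): forbidden (ΔS, ΔL).
(c)–(f): forbidden (parity, ΔL).
(d)–(e): allowed.
(d)–(f): forbidden (parity, ΔS).
(e)–(f): forbidden (ΔS, ΔL).
Allowed pairs: 1 of 15.

1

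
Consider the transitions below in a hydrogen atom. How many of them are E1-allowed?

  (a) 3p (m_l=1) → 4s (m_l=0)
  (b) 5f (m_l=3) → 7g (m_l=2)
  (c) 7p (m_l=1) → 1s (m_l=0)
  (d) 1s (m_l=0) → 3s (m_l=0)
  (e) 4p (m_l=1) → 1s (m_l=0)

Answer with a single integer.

(a) allowed
(b) allowed
(c) allowed
(d) forbidden — Δl = +0 (E1 requires Δl = ±1)
(e) allowed
Total allowed: 4 of 5.

4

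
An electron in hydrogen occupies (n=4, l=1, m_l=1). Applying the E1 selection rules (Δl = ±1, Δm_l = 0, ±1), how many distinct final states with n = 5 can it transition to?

E1 requires Δl = ±1, so l_f ∈ {0, 2}; with 0 ≤ l_f ≤ n_f−1 = 4, the allowed l_f values are {0, 2}.
For l_f = 0: m_f ∈ {m_i−1, m_i, m_i+1} ∩ [−0, 0] = {0} → 1 state.
For l_f = 2: m_f ∈ {m_i−1, m_i, m_i+1} ∩ [−2, 2] = {0, 1, 2} → 3 states.
Total: 4.

4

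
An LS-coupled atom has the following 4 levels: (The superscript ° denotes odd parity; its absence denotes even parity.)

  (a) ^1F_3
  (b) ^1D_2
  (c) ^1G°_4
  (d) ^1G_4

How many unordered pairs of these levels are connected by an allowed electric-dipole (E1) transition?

2

(a)–(b): forbidden (parity).
(a)–(c): allowed.
(a)–(d): forbidden (parity).
(b)–(c): forbidden (ΔL, ΔJ).
(b)–(d): forbidden (parity, ΔL, ΔJ).
(c)–(d): allowed.
Allowed pairs: 2 of 6.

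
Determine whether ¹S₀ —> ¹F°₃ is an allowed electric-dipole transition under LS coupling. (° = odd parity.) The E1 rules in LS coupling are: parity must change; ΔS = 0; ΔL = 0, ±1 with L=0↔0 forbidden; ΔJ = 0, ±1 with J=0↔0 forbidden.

forbidden

Reading off the term symbols: S 0→0, L 0→3, J 0→3, parity even→odd.
ΔJ = 0, ±1 (not J=0↔0): J: 0 → 3, ΔJ = +3 — fails.
Parity must change: even → odd — ok.
ΔS = 0: S: 0 → 0 — ok.
ΔL = 0, ±1 (not L=0↔0): L: 0 → 3, ΔL = +3 — fails.
Rule(s) violated: ΔL, ΔJ.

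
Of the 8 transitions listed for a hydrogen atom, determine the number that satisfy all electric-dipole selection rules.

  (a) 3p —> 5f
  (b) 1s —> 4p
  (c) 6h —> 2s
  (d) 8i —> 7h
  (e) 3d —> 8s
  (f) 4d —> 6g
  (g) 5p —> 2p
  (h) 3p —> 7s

(a) forbidden — Δl = +2 (E1 requires Δl = ±1)
(b) allowed
(c) forbidden — Δl = -5 (E1 requires Δl = ±1)
(d) allowed
(e) forbidden — Δl = -2 (E1 requires Δl = ±1)
(f) forbidden — Δl = +2 (E1 requires Δl = ±1)
(g) forbidden — Δl = +0 (E1 requires Δl = ±1)
(h) allowed
Total allowed: 3 of 8.

3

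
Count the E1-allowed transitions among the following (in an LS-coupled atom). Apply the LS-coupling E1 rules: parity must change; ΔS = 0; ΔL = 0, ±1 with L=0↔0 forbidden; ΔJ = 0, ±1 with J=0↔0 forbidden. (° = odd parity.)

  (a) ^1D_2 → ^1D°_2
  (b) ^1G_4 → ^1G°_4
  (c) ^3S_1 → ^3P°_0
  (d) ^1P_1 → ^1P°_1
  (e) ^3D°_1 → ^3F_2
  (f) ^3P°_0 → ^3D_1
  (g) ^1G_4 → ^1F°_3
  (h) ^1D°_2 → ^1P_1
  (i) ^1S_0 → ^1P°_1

9

(a) allowed
(b) allowed
(c) allowed
(d) allowed
(e) allowed
(f) allowed
(g) allowed
(h) allowed
(i) allowed
Total allowed: 9 of 9.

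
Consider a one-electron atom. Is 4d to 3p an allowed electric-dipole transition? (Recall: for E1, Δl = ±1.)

Δl = 1 − 2 = -1; the E1 rule Δl = ±1 is ok.
All E1 selection rules are satisfied.

allowed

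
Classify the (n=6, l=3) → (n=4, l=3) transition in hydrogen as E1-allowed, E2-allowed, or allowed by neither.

Δl = 3 − 3 = +0; l_i + l_f = 6.
E1 (Δl = ±1): not satisfied.
E2 (Δl = 0,±2, l_i+l_f ≥ 2): satisfied.

E2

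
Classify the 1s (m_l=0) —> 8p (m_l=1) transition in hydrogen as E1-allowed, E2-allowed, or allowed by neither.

Δl = 1 − 0 = +1; l_i + l_f = 1.
Δm_l = +1.
E1 (Δl = ±1, |Δm_l| ≤ 1): satisfied.
E2 (Δl = 0,±2, l_i+l_f ≥ 2, |Δm_l| ≤ 2): not satisfied.

E1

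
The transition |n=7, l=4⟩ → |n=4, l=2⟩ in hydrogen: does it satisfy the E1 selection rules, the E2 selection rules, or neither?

Δl = 2 − 4 = -2; l_i + l_f = 6.
E1 (Δl = ±1): not satisfied.
E2 (Δl = 0,±2, l_i+l_f ≥ 2): satisfied.

E2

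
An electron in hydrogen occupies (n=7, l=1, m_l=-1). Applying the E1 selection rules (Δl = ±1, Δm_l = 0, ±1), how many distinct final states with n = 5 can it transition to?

E1 requires Δl = ±1, so l_f ∈ {0, 2}; with 0 ≤ l_f ≤ n_f−1 = 4, the allowed l_f values are {0, 2}.
For l_f = 0: m_f ∈ {m_i−1, m_i, m_i+1} ∩ [−0, 0] = {0} → 1 state.
For l_f = 2: m_f ∈ {m_i−1, m_i, m_i+1} ∩ [−2, 2] = {-2, -1, 0} → 3 states.
Total: 4.

4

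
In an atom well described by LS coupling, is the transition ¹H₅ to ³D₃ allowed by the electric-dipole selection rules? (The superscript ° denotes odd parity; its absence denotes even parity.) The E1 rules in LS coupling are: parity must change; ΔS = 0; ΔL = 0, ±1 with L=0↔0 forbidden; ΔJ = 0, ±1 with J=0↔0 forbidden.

Reading off the term symbols: S 0→1, L 5→2, J 5→3, parity even→even.
Parity must change: even → even — violated.
ΔS = 0: S: 0 → 1 — violated.
ΔL = 0, ±1 (not L=0↔0): L: 5 → 2, ΔL = -3 — violated.
ΔJ = 0, ±1 (not J=0↔0): J: 5 → 3, ΔJ = -2 — violated.
Rule(s) violated: parity, ΔS, ΔL, ΔJ.

forbidden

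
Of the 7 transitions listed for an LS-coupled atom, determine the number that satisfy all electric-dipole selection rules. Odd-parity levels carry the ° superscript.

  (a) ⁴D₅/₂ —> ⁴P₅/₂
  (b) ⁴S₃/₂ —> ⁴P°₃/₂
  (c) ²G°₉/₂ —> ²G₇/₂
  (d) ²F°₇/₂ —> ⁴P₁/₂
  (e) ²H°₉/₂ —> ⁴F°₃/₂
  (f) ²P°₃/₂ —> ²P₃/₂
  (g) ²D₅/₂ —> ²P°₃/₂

4

(a) forbidden (parity fails)
(b) allowed
(c) allowed
(d) forbidden (ΔS, ΔL, ΔJ fail)
(e) forbidden (parity, ΔS, ΔL, ΔJ fail)
(f) allowed
(g) allowed
Total allowed: 4 of 7.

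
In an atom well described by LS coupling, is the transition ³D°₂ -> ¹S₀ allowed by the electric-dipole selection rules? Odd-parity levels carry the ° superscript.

forbidden

Reading off the term symbols: S 1→0, L 2→0, J 2→0, parity odd→even.
ΔL = 0, ±1 (not L=0↔0): L: 2 → 0, ΔL = -2 — fails.
ΔS = 0: S: 1 → 0 — fails.
ΔJ = 0, ±1 (not J=0↔0): J: 2 → 0, ΔJ = -2 — fails.
Parity must change: odd → even — ok.
Rule(s) violated: ΔS, ΔL, ΔJ.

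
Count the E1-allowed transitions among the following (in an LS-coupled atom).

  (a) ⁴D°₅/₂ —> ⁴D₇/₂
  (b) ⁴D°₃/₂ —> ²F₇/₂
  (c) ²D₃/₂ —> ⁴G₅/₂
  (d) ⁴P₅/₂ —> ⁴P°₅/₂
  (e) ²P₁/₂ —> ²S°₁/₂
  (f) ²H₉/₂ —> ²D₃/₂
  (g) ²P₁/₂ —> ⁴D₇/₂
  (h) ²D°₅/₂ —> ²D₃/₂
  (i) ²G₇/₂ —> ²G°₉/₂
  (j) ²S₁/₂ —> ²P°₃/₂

6

(a) allowed
(b) forbidden (ΔS, ΔJ fail)
(c) forbidden (parity, ΔS, ΔL fail)
(d) allowed
(e) allowed
(f) forbidden (parity, ΔL, ΔJ fail)
(g) forbidden (parity, ΔS, ΔJ fail)
(h) allowed
(i) allowed
(j) allowed
Total allowed: 6 of 10.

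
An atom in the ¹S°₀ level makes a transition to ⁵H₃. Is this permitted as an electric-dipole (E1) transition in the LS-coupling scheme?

forbidden

Parity must change: odd → even — ok.
ΔL = 0, ±1 (not L=0↔0): L: 0 → 5, ΔL = +5 — fails.
ΔS = 0: S: 0 → 2 — fails.
ΔJ = 0, ±1 (not J=0↔0): J: 0 → 3, ΔJ = +3 — fails.
Rule(s) violated: ΔS, ΔL, ΔJ.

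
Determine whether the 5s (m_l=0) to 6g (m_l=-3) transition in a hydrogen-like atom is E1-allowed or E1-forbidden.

forbidden

Initial l = 0, final l = 4, so Δl = +4. E1 requires Δl = ±1: fails.
Δm_l = -3 − (0) = -3. E1 requires Δm_l = 0, ±1: fails.
The transition is electric-dipole forbidden.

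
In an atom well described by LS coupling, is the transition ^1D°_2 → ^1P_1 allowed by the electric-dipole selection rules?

allowed

Initial level: S=0, L=2, J=2, parity odd. Final level: S=0, L=1, J=1, parity even.
Parity must change: odd → even — ok.
ΔS = 0: S: 0 → 0 — ok.
ΔL = 0, ±1 (not L=0↔0): L: 2 → 1, ΔL = -1 — ok.
ΔJ = 0, ±1 (not J=0↔0): J: 2 → 1, ΔJ = -1 — ok.
All four E1 rules are satisfied.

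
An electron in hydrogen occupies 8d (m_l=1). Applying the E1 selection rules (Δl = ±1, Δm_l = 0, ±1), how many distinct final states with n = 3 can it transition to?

2

E1 requires Δl = ±1, so l_f ∈ {1, 3}; with 0 ≤ l_f ≤ n_f−1 = 2, the allowed l_f values are {1}.
For l_f = 1: m_f ∈ {m_i−1, m_i, m_i+1} ∩ [−1, 1] = {0, 1} → 2 states.
Total: 2.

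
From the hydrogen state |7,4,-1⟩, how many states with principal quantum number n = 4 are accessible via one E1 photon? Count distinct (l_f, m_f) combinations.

E1 requires Δl = ±1, so l_f ∈ {3, 5}; with 0 ≤ l_f ≤ n_f−1 = 3, the allowed l_f values are {3}.
For l_f = 3: m_f ∈ {m_i−1, m_i, m_i+1} ∩ [−3, 3] = {-2, -1, 0} → 3 states.
Total: 3.

3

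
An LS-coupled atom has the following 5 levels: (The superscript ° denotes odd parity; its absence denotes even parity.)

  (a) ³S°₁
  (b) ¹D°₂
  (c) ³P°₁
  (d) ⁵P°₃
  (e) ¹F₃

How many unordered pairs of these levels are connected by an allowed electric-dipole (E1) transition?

(a)–(b): forbidden (parity, ΔS, ΔL).
(a)–(c): forbidden (parity).
(a)–(d): forbidden (parity, ΔS, ΔJ).
(a)–(e): forbidden (ΔS, ΔL, ΔJ).
(b)–(c): forbidden (parity, ΔS).
(b)–(d): forbidden (parity, ΔS).
(b)–(e): allowed.
(c)–(d): forbidden (parity, ΔS, ΔJ).
(c)–(e): forbidden (ΔS, ΔL, ΔJ).
(d)–(e): forbidden (ΔS, ΔL).
Allowed pairs: 1 of 10.

1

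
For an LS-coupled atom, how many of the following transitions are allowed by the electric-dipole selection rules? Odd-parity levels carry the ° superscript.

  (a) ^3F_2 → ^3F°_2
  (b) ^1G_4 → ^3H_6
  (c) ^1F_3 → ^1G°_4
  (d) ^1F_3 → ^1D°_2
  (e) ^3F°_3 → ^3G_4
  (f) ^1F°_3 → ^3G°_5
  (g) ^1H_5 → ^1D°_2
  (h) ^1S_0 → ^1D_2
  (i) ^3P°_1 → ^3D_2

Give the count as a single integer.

(a) allowed
(b) forbidden (parity, ΔS, ΔJ fail)
(c) allowed
(d) allowed
(e) allowed
(f) forbidden (parity, ΔS, ΔJ fail)
(g) forbidden (ΔL, ΔJ fail)
(h) forbidden (parity, ΔL, ΔJ fail)
(i) allowed
Total allowed: 5 of 9.

5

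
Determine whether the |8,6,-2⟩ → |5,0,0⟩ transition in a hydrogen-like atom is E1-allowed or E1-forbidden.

forbidden

Δl = 0 − 6 = -6; the E1 rule Δl = ±1 is ✗.
m_l: -2 → 0 (Δm_l = +2). |Δm_l| ≤ 1 ✗.
The transition is electric-dipole forbidden.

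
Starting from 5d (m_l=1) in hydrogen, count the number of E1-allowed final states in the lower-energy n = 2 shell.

2

E1 requires Δl = ±1, so l_f ∈ {1, 3}; with 0 ≤ l_f ≤ n_f−1 = 1, the allowed l_f values are {1}.
For l_f = 1: m_f ∈ {m_i−1, m_i, m_i+1} ∩ [−1, 1] = {0, 1} → 2 states.
Total: 2.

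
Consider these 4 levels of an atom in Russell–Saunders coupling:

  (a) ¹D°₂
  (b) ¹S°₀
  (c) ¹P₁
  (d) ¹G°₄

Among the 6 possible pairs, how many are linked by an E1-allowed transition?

(a)–(b): forbidden (parity, ΔL, ΔJ).
(a)–(c): allowed.
(a)–(d): forbidden (parity, ΔL, ΔJ).
(b)–(c): allowed.
(b)–(d): forbidden (parity, ΔL, ΔJ).
(c)–(d): forbidden (ΔL, ΔJ).
Allowed pairs: 2 of 6.

2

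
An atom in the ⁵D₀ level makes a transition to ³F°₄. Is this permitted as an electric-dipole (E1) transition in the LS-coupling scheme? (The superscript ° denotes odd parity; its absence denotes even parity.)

forbidden

ΔL = 0, ±1 (not L=0↔0): L: 2 → 3, ΔL = +1 — satisfied.
ΔJ = 0, ±1 (not J=0↔0): J: 0 → 4, ΔJ = +4 — violated.
Parity must change: even → odd — satisfied.
ΔS = 0: S: 2 → 1 — violated.
Rule(s) violated: ΔS, ΔJ.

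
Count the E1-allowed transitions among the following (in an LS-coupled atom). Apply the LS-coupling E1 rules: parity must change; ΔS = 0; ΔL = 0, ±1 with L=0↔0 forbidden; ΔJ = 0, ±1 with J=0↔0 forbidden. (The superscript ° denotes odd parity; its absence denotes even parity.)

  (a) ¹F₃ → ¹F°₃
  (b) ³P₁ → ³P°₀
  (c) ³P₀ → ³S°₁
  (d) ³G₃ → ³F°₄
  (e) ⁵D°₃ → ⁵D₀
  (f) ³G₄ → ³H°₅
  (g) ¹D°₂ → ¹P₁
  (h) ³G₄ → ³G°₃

7

(a) allowed
(b) allowed
(c) allowed
(d) allowed
(e) forbidden (ΔJ fails)
(f) allowed
(g) allowed
(h) allowed
Total allowed: 7 of 8.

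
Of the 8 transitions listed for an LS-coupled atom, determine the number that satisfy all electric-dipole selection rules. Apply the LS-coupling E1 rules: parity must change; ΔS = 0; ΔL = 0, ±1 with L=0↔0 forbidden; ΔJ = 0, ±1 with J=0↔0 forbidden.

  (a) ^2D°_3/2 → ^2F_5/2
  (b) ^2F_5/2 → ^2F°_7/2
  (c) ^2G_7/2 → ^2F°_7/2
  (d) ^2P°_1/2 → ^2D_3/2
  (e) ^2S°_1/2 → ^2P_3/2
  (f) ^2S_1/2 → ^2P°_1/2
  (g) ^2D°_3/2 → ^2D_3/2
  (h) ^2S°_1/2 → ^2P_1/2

(a) allowed
(b) allowed
(c) allowed
(d) allowed
(e) allowed
(f) allowed
(g) allowed
(h) allowed
Total allowed: 8 of 8.

8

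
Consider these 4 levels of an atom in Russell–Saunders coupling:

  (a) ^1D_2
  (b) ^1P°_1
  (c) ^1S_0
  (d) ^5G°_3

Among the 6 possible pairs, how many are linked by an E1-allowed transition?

2

(a)–(b): allowed.
(a)–(c): forbidden (parity, ΔL, ΔJ).
(a)–(d): forbidden (ΔS, ΔL).
(b)–(c): allowed.
(b)–(d): forbidden (parity, ΔS, ΔL, ΔJ).
(c)–(d): forbidden (ΔS, ΔL, ΔJ).
Allowed pairs: 2 of 6.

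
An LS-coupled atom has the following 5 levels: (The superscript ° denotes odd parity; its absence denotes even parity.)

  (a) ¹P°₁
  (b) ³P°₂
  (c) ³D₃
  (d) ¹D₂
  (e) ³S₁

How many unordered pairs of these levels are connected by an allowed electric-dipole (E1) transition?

(a)–(b): forbidden (parity, ΔS).
(a)–(c): forbidden (ΔS, ΔJ).
(a)–(d): allowed.
(a)–(e): forbidden (ΔS).
(b)–(c): allowed.
(b)–(d): forbidden (ΔS).
(b)–(e): allowed.
(c)–(d): forbidden (parity, ΔS).
(c)–(e): forbidden (parity, ΔL, ΔJ).
(d)–(e): forbidden (parity, ΔS, ΔL).
Allowed pairs: 3 of 10.

3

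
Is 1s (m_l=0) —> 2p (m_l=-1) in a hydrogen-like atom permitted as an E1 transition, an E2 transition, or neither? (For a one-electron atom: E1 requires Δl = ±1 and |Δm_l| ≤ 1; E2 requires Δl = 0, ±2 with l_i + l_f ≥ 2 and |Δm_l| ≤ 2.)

E1

Δl = 1 − 0 = +1; l_i + l_f = 1.
Δm_l = -1.
E1 (Δl = ±1, |Δm_l| ≤ 1): satisfied.
E2 (Δl = 0,±2, l_i+l_f ≥ 2, |Δm_l| ≤ 2): not satisfied.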